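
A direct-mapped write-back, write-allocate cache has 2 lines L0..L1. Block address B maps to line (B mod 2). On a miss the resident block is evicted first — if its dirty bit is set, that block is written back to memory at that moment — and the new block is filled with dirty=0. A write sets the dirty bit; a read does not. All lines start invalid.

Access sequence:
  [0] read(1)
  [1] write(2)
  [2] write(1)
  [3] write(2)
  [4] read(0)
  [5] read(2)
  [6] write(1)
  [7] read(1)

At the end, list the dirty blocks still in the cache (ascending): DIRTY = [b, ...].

DIRTY = [1]

  0 | R B1 → L1 miss [-]
  1 | W B2 → L0 miss [D]
  2 | W B1 → L1 hit [D]
  3 | W B2 → L0 hit [D]
  4 | R B0 → L0 miss wb→B2 [-]
  5 | R B2 → L0 miss [-]
  6 | W B1 → L1 hit [D]
  7 | R B1 → L1 hit [D]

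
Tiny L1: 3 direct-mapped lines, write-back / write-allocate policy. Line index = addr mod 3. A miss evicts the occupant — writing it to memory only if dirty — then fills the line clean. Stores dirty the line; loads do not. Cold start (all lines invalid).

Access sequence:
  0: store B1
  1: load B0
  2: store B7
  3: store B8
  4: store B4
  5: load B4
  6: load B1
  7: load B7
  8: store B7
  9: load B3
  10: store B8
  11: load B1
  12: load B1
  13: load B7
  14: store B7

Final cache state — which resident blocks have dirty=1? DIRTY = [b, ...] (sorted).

0: W B1 → L1 miss [D]
1: R B0 → L0 miss [-]
2: W B7 → L1 miss wb→B1 [D]
3: W B8 → L2 miss [D]
4: W B4 → L1 miss wb→B7 [D]
5: R B4 → L1 hit [D]
6: R B1 → L1 miss wb→B4 [-]
7: R B7 → L1 miss [-]
8: W B7 → L1 hit [D]
9: R B3 → L0 miss [-]
10: W B8 → L2 hit [D]
11: R B1 → L1 miss wb→B7 [-]
12: R B1 → L1 hit [-]
13: R B7 → L1 miss [-]
14: W B7 → L1 hit [D]

DIRTY = [7, 8]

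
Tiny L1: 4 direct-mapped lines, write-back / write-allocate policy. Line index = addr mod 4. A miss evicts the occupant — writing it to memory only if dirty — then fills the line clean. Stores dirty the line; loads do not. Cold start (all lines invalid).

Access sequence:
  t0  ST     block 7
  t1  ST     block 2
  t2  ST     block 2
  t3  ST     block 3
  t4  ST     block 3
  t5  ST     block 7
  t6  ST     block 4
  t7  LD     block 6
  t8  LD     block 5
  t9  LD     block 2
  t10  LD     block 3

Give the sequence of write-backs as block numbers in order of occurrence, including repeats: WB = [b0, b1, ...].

WB = [7, 3, 2, 7]

0: W B7 -> L3 miss  d=D]
1: W B2 -> L2 miss  d=D]
2: W B2 -> L2 hit  d=D]
3: W B3 -> L3 miss wb->B7  d=D]
4: W B3 -> L3 hit  d=D]
5: W B7 -> L3 miss wb->B3  d=D]
6: W B4 -> L0 miss  d=D]
7: R B6 -> L2 miss wb->B2  d=-]
8: R B5 -> L1 miss  d=-]
9: R B2 -> L2 miss  d=-]
10: R B3 -> L3 miss wb->B7  d=-]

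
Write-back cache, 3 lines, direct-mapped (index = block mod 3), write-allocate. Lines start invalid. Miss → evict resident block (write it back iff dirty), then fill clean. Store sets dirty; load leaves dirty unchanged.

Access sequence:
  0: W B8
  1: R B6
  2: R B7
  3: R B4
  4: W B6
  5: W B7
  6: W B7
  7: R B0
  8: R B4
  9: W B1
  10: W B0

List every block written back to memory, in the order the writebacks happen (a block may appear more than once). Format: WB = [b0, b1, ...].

0: W B8 → L2 miss [D]
1: R B6 → L0 miss [-]
2: R B7 → L1 miss [-]
3: R B4 → L1 miss [-]
4: W B6 → L0 hit [D]
5: W B7 → L1 miss [D]
6: W B7 → L1 hit [D]
7: R B0 → L0 miss wb→B6 [-]
8: R B4 → L1 miss wb→B7 [-]
9: W B1 → L1 miss [D]
10: W B0 → L0 hit [D]

WB = [6, 7]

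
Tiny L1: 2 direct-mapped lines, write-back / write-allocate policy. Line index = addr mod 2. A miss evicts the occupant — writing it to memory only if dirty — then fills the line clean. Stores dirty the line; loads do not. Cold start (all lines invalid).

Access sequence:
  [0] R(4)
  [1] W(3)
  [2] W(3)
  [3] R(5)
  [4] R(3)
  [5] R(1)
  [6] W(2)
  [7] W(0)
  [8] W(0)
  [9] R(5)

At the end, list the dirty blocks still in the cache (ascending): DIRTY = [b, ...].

DIRTY = [0]

0: R B4 → L0 miss [-]
1: W B3 → L1 miss [D]
2: W B3 → L1 hit [D]
3: R B5 → L1 miss wb→B3 [-]
4: R B3 → L1 miss [-]
5: R B1 → L1 miss [-]
6: W B2 → L0 miss [D]
7: W B0 → L0 miss wb→B2 [D]
8: W B0 → L0 hit [D]
9: R B5 → L1 miss [-]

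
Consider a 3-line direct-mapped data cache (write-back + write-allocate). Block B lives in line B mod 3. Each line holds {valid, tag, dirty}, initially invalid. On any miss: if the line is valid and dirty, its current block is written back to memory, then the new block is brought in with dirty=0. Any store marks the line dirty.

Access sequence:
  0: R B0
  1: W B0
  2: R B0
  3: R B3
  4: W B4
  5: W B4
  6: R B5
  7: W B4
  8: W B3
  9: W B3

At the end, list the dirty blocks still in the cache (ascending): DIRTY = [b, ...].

0: R B0 -> L0 miss  d=-]
1: W B0 -> L0 hit  d=D]
2: R B0 -> L0 hit  d=D]
3: R B3 -> L0 miss wb->B0  d=-]
4: W B4 -> L1 miss  d=D]
5: W B4 -> L1 hit  d=D]
6: R B5 -> L2 miss  d=-]
7: W B4 -> L1 hit  d=D]
8: W B3 -> L0 hit  d=D]
9: W B3 -> L0 hit  d=D]

DIRTY = [3, 4]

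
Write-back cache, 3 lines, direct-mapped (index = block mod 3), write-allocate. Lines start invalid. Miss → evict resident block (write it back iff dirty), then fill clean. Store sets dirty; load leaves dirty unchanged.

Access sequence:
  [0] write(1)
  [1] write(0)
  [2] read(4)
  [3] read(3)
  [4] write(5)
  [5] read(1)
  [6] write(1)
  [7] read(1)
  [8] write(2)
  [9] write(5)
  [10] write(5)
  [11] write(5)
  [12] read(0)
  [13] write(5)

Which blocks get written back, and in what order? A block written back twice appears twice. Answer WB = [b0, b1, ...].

  0 | W B1 → L1 miss [D]
  1 | W B0 → L0 miss [D]
  2 | R B4 → L1 miss wb→B1 [-]
  3 | R B3 → L0 miss wb→B0 [-]
  4 | W B5 → L2 miss [D]
  5 | R B1 → L1 miss [-]
  6 | W B1 → L1 hit [D]
  7 | R B1 → L1 hit [D]
  8 | W B2 → L2 miss wb→B5 [D]
  9 | W B5 → L2 miss wb→B2 [D]
  10 | W B5 → L2 hit [D]
  11 | W B5 → L2 hit [D]
  12 | R B0 → L0 miss [-]
  13 | W B5 → L2 hit [D]

WB = [1, 0, 5, 2]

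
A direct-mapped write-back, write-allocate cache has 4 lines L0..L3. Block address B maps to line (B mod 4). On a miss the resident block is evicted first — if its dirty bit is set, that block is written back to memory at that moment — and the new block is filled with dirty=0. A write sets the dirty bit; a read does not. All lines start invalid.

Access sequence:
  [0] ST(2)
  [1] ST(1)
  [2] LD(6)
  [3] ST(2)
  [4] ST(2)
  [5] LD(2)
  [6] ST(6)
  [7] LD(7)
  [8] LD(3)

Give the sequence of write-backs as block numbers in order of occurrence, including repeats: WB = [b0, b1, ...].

0: W B2 -> L2 miss  d=D]
1: W B1 -> L1 miss  d=D]
2: R B6 -> L2 miss wb->B2  d=-]
3: W B2 -> L2 miss  d=D]
4: W B2 -> L2 hit  d=D]
5: R B2 -> L2 hit  d=D]
6: W B6 -> L2 miss wb->B2  d=D]
7: R B7 -> L3 miss  d=-]
8: R B3 -> L3 miss  d=-]

WB = [2, 2]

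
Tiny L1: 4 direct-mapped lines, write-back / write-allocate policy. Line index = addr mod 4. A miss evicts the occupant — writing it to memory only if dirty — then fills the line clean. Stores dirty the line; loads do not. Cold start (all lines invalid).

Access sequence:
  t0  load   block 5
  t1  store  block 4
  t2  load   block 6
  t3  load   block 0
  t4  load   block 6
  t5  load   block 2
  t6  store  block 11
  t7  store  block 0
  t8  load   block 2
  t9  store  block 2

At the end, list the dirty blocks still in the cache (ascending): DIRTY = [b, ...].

DIRTY = [0, 2, 11]

0: R B5 → L1 miss [-]
1: W B4 → L0 miss [D]
2: R B6 → L2 miss [-]
3: R B0 → L0 miss wb→B4 [-]
4: R B6 → L2 hit [-]
5: R B2 → L2 miss [-]
6: W B11 → L3 miss [D]
7: W B0 → L0 hit [D]
8: R B2 → L2 hit [-]
9: W B2 → L2 hit [D]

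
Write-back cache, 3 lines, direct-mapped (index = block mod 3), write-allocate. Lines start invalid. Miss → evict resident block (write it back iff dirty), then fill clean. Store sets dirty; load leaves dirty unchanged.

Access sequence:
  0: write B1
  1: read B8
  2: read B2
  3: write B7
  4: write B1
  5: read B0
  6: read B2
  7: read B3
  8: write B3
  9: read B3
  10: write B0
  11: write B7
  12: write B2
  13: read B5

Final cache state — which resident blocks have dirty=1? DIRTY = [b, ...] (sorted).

  0 | W B1 → L1 miss [D]
  1 | R B8 → L2 miss [-]
  2 | R B2 → L2 miss [-]
  3 | W B7 → L1 miss wb→B1 [D]
  4 | W B1 → L1 miss wb→B7 [D]
  5 | R B0 → L0 miss [-]
  6 | R B2 → L2 hit [-]
  7 | R B3 → L0 miss [-]
  8 | W B3 → L0 hit [D]
  9 | R B3 → L0 hit [D]
  10 | W B0 → L0 miss wb→B3 [D]
  11 | W B7 → L1 miss wb→B1 [D]
  12 | W B2 → L2 hit [D]
  13 | R B5 → L2 miss wb→B2 [-]

DIRTY = [0, 7]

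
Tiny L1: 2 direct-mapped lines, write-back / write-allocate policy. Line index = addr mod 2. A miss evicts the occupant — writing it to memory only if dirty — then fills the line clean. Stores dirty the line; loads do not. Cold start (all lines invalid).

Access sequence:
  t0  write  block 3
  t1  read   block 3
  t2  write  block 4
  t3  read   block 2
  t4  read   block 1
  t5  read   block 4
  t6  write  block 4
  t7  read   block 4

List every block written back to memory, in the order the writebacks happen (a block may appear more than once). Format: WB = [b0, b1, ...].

WB = [4, 3]

0: W B3 -> L1 miss  d=D]
1: R B3 -> L1 hit  d=D]
2: W B4 -> L0 miss  d=D]
3: R B2 -> L0 miss wb->B4  d=-]
4: R B1 -> L1 miss wb->B3  d=-]
5: R B4 -> L0 miss  d=-]
6: W B4 -> L0 hit  d=D]
7: R B4 -> L0 hit  d=D]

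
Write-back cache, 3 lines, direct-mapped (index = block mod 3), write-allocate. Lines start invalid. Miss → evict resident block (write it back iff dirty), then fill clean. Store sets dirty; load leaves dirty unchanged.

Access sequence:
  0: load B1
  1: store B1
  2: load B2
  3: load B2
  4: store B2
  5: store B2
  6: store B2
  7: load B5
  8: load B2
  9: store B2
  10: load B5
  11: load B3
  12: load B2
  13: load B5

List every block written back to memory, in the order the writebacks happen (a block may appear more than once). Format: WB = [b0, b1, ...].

WB = [2, 2]

0: R B1 -> L1 miss  d=-]
1: W B1 -> L1 hit  d=D]
2: R B2 -> L2 miss  d=-]
3: R B2 -> L2 hit  d=-]
4: W B2 -> L2 hit  d=D]
5: W B2 -> L2 hit  d=D]
6: W B2 -> L2 hit  d=D]
7: R B5 -> L2 miss wb->B2  d=-]
8: R B2 -> L2 miss  d=-]
9: W B2 -> L2 hit  d=D]
10: R B5 -> L2 miss wb->B2  d=-]
11: R B3 -> L0 miss  d=-]
12: R B2 -> L2 miss  d=-]
13: R B5 -> L2 miss  d=-]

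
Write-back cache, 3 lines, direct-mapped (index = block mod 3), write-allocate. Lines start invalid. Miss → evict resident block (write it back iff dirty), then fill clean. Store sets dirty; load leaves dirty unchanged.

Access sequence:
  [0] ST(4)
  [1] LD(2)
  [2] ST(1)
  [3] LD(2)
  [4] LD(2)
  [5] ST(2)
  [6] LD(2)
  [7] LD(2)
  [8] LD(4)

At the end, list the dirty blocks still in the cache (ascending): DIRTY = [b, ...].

DIRTY = [2]

0: W B4 → L1 miss [D]
1: R B2 → L2 miss [-]
2: W B1 → L1 miss wb→B4 [D]
3: R B2 → L2 hit [-]
4: R B2 → L2 hit [-]
5: W B2 → L2 hit [D]
6: R B2 → L2 hit [D]
7: R B2 → L2 hit [D]
8: R B4 → L1 miss wb→B1 [-]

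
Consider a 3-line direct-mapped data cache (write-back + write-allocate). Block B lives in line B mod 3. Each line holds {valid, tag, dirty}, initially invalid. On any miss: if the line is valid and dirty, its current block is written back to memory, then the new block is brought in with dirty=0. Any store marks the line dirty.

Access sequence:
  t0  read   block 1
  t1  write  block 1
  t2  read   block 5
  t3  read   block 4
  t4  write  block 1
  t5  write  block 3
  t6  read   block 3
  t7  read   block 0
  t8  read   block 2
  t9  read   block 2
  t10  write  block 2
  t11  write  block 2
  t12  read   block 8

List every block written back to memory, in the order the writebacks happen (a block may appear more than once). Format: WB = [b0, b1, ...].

WB = [1, 3, 2]

0: R B1 -> L1 miss  d=-]
1: W B1 -> L1 hit  d=D]
2: R B5 -> L2 miss  d=-]
3: R B4 -> L1 miss wb->B1  d=-]
4: W B1 -> L1 miss  d=D]
5: W B3 -> L0 miss  d=D]
6: R B3 -> L0 hit  d=D]
7: R B0 -> L0 miss wb->B3  d=-]
8: R B2 -> L2 miss  d=-]
9: R B2 -> L2 hit  d=-]
10: W B2 -> L2 hit  d=D]
11: W B2 -> L2 hit  d=D]
12: R B8 -> L2 miss wb->B2  d=-]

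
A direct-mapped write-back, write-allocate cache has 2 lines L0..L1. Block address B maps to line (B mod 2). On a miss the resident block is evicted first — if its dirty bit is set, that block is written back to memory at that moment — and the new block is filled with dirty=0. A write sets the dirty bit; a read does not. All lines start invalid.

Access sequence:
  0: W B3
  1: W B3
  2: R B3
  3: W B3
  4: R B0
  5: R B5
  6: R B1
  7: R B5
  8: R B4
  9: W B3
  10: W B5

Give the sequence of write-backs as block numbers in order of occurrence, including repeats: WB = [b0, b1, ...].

  0 | W B3 → L1 miss [D]
  1 | W B3 → L1 hit [D]
  2 | R B3 → L1 hit [D]
  3 | W B3 → L1 hit [D]
  4 | R B0 → L0 miss [-]
  5 | R B5 → L1 miss wb→B3 [-]
  6 | R B1 → L1 miss [-]
  7 | R B5 → L1 miss [-]
  8 | R B4 → L0 miss [-]
  9 | W B3 → L1 miss [D]
  10 | W B5 → L1 miss wb→B3 [D]

WB = [3, 3]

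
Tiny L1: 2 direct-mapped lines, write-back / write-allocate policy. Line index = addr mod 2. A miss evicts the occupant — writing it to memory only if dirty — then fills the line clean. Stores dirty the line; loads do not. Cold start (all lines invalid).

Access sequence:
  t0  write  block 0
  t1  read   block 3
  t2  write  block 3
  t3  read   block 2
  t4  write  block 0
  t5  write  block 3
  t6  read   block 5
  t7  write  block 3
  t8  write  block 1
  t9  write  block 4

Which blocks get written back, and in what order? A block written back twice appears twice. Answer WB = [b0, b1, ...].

WB = [0, 3, 3, 0]

0: W B0 -> L0 miss  d=D]
1: R B3 -> L1 miss  d=-]
2: W B3 -> L1 hit  d=D]
3: R B2 -> L0 miss wb->B0  d=-]
4: W B0 -> L0 miss  d=D]
5: W B3 -> L1 hit  d=D]
6: R B5 -> L1 miss wb->B3  d=-]
7: W B3 -> L1 miss  d=D]
8: W B1 -> L1 miss wb->B3  d=D]
9: W B4 -> L0 miss wb->B0  d=D]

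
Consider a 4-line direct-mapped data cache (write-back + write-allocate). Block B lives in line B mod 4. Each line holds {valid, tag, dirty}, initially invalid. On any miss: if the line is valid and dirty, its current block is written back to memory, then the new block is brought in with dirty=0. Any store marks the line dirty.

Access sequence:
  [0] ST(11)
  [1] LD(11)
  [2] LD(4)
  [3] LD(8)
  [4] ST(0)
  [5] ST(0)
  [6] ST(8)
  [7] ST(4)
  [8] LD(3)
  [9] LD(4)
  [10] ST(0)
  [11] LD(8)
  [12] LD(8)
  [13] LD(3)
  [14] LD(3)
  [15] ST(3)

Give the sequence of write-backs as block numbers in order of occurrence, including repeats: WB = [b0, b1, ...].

0: W B11 → L3 miss [D]
1: R B11 → L3 hit [D]
2: R B4 → L0 miss [-]
3: R B8 → L0 miss [-]
4: W B0 → L0 miss [D]
5: W B0 → L0 hit [D]
6: W B8 → L0 miss wb→B0 [D]
7: W B4 → L0 miss wb→B8 [D]
8: R B3 → L3 miss wb→B11 [-]
9: R B4 → L0 hit [D]
10: W B0 → L0 miss wb→B4 [D]
11: R B8 → L0 miss wb→B0 [-]
12: R B8 → L0 hit [-]
13: R B3 → L3 hit [-]
14: R B3 → L3 hit [-]
15: W B3 → L3 hit [D]

WB = [0, 8, 11, 4, 0]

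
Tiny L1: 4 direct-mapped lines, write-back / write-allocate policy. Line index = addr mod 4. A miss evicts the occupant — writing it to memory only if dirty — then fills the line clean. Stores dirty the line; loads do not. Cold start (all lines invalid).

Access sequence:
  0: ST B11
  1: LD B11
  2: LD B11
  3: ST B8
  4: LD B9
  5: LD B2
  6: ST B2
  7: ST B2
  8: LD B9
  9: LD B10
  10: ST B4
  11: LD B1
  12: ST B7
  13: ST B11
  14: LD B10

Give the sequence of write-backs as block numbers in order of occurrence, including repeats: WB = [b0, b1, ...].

  0 | W B11 → L3 miss [D]
  1 | R B11 → L3 hit [D]
  2 | R B11 → L3 hit [D]
  3 | W B8 → L0 miss [D]
  4 | R B9 → L1 miss [-]
  5 | R B2 → L2 miss [-]
  6 | W B2 → L2 hit [D]
  7 | W B2 → L2 hit [D]
  8 | R B9 → L1 hit [-]
  9 | R B10 → L2 miss wb→B2 [-]
  10 | W B4 → L0 miss wb→B8 [D]
  11 | R B1 → L1 miss [-]
  12 | W B7 → L3 miss wb→B11 [D]
  13 | W B11 → L3 miss wb→B7 [D]
  14 | R B10 → L2 hit [-]

WB = [2, 8, 11, 7]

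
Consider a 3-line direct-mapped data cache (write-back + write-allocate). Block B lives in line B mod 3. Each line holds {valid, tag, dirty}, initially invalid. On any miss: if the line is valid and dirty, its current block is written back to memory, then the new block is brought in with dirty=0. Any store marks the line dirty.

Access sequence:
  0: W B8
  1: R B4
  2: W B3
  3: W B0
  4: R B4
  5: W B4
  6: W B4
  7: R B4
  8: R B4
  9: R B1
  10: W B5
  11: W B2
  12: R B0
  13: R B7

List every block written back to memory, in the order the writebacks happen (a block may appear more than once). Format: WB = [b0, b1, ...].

WB = [3, 4, 8, 5]

0: W B8 → L2 miss [D]
1: R B4 → L1 miss [-]
2: W B3 → L0 miss [D]
3: W B0 → L0 miss wb→B3 [D]
4: R B4 → L1 hit [-]
5: W B4 → L1 hit [D]
6: W B4 → L1 hit [D]
7: R B4 → L1 hit [D]
8: R B4 → L1 hit [D]
9: R B1 → L1 miss wb→B4 [-]
10: W B5 → L2 miss wb→B8 [D]
11: W B2 → L2 miss wb→B5 [D]
12: R B0 → L0 hit [D]
13: R B7 → L1 miss [-]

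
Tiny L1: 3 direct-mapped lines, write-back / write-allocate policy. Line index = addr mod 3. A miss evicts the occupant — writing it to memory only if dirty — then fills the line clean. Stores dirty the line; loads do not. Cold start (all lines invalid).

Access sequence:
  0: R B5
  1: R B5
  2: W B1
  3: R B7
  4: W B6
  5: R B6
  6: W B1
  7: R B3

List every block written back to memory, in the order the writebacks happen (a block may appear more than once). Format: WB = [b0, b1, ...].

WB = [1, 6]

0: R B5 -> L2 miss  d=-]
1: R B5 -> L2 hit  d=-]
2: W B1 -> L1 miss  d=D]
3: R B7 -> L1 miss wb->B1  d=-]
4: W B6 -> L0 miss  d=D]
5: R B6 -> L0 hit  d=D]
6: W B1 -> L1 miss  d=D]
7: R B3 -> L0 miss wb->B6  d=-]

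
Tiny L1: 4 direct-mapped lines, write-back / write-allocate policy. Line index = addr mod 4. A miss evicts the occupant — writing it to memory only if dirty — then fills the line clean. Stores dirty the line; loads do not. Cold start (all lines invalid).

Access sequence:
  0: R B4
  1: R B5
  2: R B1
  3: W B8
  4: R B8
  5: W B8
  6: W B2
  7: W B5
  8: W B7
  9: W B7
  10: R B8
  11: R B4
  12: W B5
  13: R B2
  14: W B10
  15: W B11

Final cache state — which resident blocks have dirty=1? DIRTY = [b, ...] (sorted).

DIRTY = [5, 10, 11]

0: R B4 -> L0 miss  d=-]
1: R B5 -> L1 miss  d=-]
2: R B1 -> L1 miss  d=-]
3: W B8 -> L0 miss  d=D]
4: R B8 -> L0 hit  d=D]
5: W B8 -> L0 hit  d=D]
6: W B2 -> L2 miss  d=D]
7: W B5 -> L1 miss  d=D]
8: W B7 -> L3 miss  d=D]
9: W B7 -> L3 hit  d=D]
10: R B8 -> L0 hit  d=D]
11: R B4 -> L0 miss wb->B8  d=-]
12: W B5 -> L1 hit  d=D]
13: R B2 -> L2 hit  d=D]
14: W B10 -> L2 miss wb->B2  d=D]
15: W B11 -> L3 miss wb->B7  d=D]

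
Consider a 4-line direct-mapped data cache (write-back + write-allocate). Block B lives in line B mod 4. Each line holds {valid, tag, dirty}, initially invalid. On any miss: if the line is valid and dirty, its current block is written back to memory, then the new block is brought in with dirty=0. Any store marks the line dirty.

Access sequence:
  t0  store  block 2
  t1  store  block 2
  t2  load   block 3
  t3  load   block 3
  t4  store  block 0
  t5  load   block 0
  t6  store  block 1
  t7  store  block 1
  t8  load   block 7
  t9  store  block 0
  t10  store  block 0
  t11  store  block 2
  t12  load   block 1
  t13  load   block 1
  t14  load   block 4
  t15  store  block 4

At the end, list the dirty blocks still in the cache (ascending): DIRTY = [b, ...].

DIRTY = [1, 2, 4]

0: W B2 → L2 miss [D]
1: W B2 → L2 hit [D]
2: R B3 → L3 miss [-]
3: R B3 → L3 hit [-]
4: W B0 → L0 miss [D]
5: R B0 → L0 hit [D]
6: W B1 → L1 miss [D]
7: W B1 → L1 hit [D]
8: R B7 → L3 miss [-]
9: W B0 → L0 hit [D]
10: W B0 → L0 hit [D]
11: W B2 → L2 hit [D]
12: R B1 → L1 hit [D]
13: R B1 → L1 hit [D]
14: R B4 → L0 miss wb→B0 [-]
15: W B4 → L0 hit [D]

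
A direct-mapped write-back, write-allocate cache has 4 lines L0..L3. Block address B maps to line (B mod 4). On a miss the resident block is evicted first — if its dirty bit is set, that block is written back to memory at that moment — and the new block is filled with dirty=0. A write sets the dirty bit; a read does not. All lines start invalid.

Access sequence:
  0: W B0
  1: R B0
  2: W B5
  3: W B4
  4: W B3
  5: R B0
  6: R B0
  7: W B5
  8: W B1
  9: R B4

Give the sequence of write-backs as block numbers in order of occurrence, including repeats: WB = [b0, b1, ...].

0: W B0 -> L0 miss  d=D]
1: R B0 -> L0 hit  d=D]
2: W B5 -> L1 miss  d=D]
3: W B4 -> L0 miss wb->B0  d=D]
4: W B3 -> L3 miss  d=D]
5: R B0 -> L0 miss wb->B4  d=-]
6: R B0 -> L0 hit  d=-]
7: W B5 -> L1 hit  d=D]
8: W B1 -> L1 miss wb->B5  d=D]
9: R B4 -> L0 miss  d=-]

WB = [0, 4, 5]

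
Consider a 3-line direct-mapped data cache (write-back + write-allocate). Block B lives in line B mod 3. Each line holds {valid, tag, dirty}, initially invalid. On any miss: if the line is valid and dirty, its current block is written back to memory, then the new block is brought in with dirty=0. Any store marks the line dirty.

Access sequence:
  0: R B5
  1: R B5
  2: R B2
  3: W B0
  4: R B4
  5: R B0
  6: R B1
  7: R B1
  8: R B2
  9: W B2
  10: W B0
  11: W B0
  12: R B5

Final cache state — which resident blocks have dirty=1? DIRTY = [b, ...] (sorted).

  0 | R B5 → L2 miss [-]
  1 | R B5 → L2 hit [-]
  2 | R B2 → L2 miss [-]
  3 | W B0 → L0 miss [D]
  4 | R B4 → L1 miss [-]
  5 | R B0 → L0 hit [D]
  6 | R B1 → L1 miss [-]
  7 | R B1 → L1 hit [-]
  8 | R B2 → L2 hit [-]
  9 | W B2 → L2 hit [D]
  10 | W B0 → L0 hit [D]
  11 | W B0 → L0 hit [D]
  12 | R B5 → L2 miss wb→B2 [-]

DIRTY = [0]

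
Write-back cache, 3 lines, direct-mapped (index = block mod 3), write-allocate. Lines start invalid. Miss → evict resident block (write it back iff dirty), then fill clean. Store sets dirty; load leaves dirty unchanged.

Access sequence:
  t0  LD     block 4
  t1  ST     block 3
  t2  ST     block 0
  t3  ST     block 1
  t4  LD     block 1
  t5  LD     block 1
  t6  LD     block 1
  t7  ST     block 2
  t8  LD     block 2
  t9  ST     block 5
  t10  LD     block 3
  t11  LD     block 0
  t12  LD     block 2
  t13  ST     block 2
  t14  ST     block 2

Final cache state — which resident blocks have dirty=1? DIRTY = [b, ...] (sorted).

DIRTY = [1, 2]

0: R B4 -> L1 miss  d=-]
1: W B3 -> L0 miss  d=D]
2: W B0 -> L0 miss wb->B3  d=D]
3: W B1 -> L1 miss  d=D]
4: R B1 -> L1 hit  d=D]
5: R B1 -> L1 hit  d=D]
6: R B1 -> L1 hit  d=D]
7: W B2 -> L2 miss  d=D]
8: R B2 -> L2 hit  d=D]
9: W B5 -> L2 miss wb->B2  d=D]
10: R B3 -> L0 miss wb->B0  d=-]
11: R B0 -> L0 miss  d=-]
12: R B2 -> L2 miss wb->B5  d=-]
13: W B2 -> L2 hit  d=D]
14: W B2 -> L2 hit  d=D]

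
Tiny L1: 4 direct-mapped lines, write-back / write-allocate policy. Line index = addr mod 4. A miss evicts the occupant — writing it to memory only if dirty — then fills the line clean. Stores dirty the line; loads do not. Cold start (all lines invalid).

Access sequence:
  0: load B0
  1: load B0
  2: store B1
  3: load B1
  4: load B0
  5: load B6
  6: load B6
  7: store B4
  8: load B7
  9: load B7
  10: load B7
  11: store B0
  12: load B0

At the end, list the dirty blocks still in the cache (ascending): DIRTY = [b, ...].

0: R B0 -> L0 miss  d=-]
1: R B0 -> L0 hit  d=-]
2: W B1 -> L1 miss  d=D]
3: R B1 -> L1 hit  d=D]
4: R B0 -> L0 hit  d=-]
5: R B6 -> L2 miss  d=-]
6: R B6 -> L2 hit  d=-]
7: W B4 -> L0 miss  d=D]
8: R B7 -> L3 miss  d=-]
9: R B7 -> L3 hit  d=-]
10: R B7 -> L3 hit  d=-]
11: W B0 -> L0 miss wb->B4  d=D]
12: R B0 -> L0 hit  d=D]

DIRTY = [0, 1]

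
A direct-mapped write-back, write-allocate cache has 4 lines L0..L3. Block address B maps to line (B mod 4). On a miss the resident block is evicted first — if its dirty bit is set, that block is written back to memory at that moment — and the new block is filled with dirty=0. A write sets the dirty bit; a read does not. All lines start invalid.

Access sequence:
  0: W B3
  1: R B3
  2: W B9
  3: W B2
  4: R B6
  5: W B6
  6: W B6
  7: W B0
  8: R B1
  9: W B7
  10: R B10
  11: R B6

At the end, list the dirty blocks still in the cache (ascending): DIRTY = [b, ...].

  0 | W B3 → L3 miss [D]
  1 | R B3 → L3 hit [D]
  2 | W B9 → L1 miss [D]
  3 | W B2 → L2 miss [D]
  4 | R B6 → L2 miss wb→B2 [-]
  5 | W B6 → L2 hit [D]
  6 | W B6 → L2 hit [D]
  7 | W B0 → L0 miss [D]
  8 | R B1 → L1 miss wb→B9 [-]
  9 | W B7 → L3 miss wb→B3 [D]
  10 | R B10 → L2 miss wb→B6 [-]
  11 | R B6 → L2 miss [-]

DIRTY = [0, 7]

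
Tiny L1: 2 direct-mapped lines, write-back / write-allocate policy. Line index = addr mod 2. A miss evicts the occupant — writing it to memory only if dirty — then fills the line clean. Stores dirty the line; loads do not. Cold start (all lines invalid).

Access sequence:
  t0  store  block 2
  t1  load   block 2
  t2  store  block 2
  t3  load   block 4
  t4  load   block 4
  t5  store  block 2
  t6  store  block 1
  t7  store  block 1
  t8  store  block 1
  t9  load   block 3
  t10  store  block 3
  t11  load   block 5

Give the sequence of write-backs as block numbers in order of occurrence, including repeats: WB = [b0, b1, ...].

0: W B2 -> L0 miss  d=D]
1: R B2 -> L0 hit  d=D]
2: W B2 -> L0 hit  d=D]
3: R B4 -> L0 miss wb->B2  d=-]
4: R B4 -> L0 hit  d=-]
5: W B2 -> L0 miss  d=D]
6: W B1 -> L1 miss  d=D]
7: W B1 -> L1 hit  d=D]
8: W B1 -> L1 hit  d=D]
9: R B3 -> L1 miss wb->B1  d=-]
10: W B3 -> L1 hit  d=D]
11: R B5 -> L1 miss wb->B3  d=-]

WB = [2, 1, 3]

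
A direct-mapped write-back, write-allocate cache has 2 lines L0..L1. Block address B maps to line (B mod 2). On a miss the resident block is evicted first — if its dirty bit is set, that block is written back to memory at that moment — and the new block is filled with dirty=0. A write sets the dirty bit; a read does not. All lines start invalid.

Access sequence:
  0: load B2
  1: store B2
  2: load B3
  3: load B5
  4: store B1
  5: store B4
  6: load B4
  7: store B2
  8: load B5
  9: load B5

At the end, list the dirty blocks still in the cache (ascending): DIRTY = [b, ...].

DIRTY = [2]

0: R B2 → L0 miss [-]
1: W B2 → L0 hit [D]
2: R B3 → L1 miss [-]
3: R B5 → L1 miss [-]
4: W B1 → L1 miss [D]
5: W B4 → L0 miss wb→B2 [D]
6: R B4 → L0 hit [D]
7: W B2 → L0 miss wb→B4 [D]
8: R B5 → L1 miss wb→B1 [-]
9: R B5 → L1 hit [-]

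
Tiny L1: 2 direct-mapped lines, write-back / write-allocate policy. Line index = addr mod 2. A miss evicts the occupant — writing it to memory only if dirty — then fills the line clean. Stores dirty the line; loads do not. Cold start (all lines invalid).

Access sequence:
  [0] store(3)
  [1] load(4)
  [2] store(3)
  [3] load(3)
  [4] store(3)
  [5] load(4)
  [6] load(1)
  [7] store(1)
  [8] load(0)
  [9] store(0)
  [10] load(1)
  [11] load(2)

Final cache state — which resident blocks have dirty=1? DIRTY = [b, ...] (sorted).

  0 | W B3 → L1 miss [D]
  1 | R B4 → L0 miss [-]
  2 | W B3 → L1 hit [D]
  3 | R B3 → L1 hit [D]
  4 | W B3 → L1 hit [D]
  5 | R B4 → L0 hit [-]
  6 | R B1 → L1 miss wb→B3 [-]
  7 | W B1 → L1 hit [D]
  8 | R B0 → L0 miss [-]
  9 | W B0 → L0 hit [D]
  10 | R B1 → L1 hit [D]
  11 | R B2 → L0 miss wb→B0 [-]

DIRTY = [1]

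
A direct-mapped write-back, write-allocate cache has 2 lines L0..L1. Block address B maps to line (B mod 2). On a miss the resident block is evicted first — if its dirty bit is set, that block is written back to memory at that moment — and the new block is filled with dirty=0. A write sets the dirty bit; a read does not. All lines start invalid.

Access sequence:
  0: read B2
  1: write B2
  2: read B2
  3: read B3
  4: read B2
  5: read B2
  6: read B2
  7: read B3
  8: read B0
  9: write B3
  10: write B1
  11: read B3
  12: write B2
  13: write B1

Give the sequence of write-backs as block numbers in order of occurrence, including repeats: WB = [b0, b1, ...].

  0 | R B2 → L0 miss [-]
  1 | W B2 → L0 hit [D]
  2 | R B2 → L0 hit [D]
  3 | R B3 → L1 miss [-]
  4 | R B2 → L0 hit [D]
  5 | R B2 → L0 hit [D]
  6 | R B2 → L0 hit [D]
  7 | R B3 → L1 hit [-]
  8 | R B0 → L0 miss wb→B2 [-]
  9 | W B3 → L1 hit [D]
  10 | W B1 → L1 miss wb→B3 [D]
  11 | R B3 → L1 miss wb→B1 [-]
  12 | W B2 → L0 miss [D]
  13 | W B1 → L1 miss [D]

WB = [2, 3, 1]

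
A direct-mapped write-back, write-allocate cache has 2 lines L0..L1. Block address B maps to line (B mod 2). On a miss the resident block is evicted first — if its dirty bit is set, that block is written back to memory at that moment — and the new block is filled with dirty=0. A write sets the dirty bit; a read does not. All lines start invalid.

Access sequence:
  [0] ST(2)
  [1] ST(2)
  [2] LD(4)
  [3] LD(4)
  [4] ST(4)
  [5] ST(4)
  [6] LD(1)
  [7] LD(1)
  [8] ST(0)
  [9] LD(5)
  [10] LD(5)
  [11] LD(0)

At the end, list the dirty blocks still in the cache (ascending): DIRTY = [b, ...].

0: W B2 → L0 miss [D]
1: W B2 → L0 hit [D]
2: R B4 → L0 miss wb→B2 [-]
3: R B4 → L0 hit [-]
4: W B4 → L0 hit [D]
5: W B4 → L0 hit [D]
6: R B1 → L1 miss [-]
7: R B1 → L1 hit [-]
8: W B0 → L0 miss wb→B4 [D]
9: R B5 → L1 miss [-]
10: R B5 → L1 hit [-]
11: R B0 → L0 hit [D]

DIRTY = [0]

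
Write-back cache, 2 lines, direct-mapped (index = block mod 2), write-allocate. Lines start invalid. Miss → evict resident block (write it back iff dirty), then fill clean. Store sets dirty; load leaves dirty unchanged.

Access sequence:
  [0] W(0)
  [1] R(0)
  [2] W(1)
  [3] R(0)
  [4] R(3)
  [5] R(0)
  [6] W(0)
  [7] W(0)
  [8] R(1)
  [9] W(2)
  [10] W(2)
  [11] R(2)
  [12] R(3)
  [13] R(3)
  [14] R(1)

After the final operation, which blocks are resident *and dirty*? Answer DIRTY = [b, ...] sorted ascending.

DIRTY = [2]

0: W B0 → L0 miss [D]
1: R B0 → L0 hit [D]
2: W B1 → L1 miss [D]
3: R B0 → L0 hit [D]
4: R B3 → L1 miss wb→B1 [-]
5: R B0 → L0 hit [D]
6: W B0 → L0 hit [D]
7: W B0 → L0 hit [D]
8: R B1 → L1 miss [-]
9: W B2 → L0 miss wb→B0 [D]
10: W B2 → L0 hit [D]
11: R B2 → L0 hit [D]
12: R B3 → L1 miss [-]
13: R B3 → L1 hit [-]
14: R B1 → L1 miss [-]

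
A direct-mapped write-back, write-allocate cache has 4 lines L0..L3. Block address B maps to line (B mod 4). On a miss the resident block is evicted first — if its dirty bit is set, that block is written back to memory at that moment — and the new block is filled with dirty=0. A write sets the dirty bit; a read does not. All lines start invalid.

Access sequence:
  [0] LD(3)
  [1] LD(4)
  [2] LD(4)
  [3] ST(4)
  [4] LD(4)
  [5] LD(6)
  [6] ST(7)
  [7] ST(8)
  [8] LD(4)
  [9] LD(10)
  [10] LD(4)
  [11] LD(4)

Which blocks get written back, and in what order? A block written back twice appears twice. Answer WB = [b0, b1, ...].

WB = [4, 8]

  0 | R B3 → L3 miss [-]
  1 | R B4 → L0 miss [-]
  2 | R B4 → L0 hit [-]
  3 | W B4 → L0 hit [D]
  4 | R B4 → L0 hit [D]
  5 | R B6 → L2 miss [-]
  6 | W B7 → L3 miss [D]
  7 | W B8 → L0 miss wb→B4 [D]
  8 | R B4 → L0 miss wb→B8 [-]
  9 | R B10 → L2 miss [-]
  10 | R B4 → L0 hit [-]
  11 | R B4 → L0 hit [-]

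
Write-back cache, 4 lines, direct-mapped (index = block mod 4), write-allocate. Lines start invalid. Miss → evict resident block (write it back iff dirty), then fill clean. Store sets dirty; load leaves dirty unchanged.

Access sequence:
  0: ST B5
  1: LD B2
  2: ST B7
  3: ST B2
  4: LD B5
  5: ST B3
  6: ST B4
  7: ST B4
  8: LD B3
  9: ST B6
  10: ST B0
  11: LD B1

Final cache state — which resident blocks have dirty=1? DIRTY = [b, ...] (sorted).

0: W B5 → L1 miss [D]
1: R B2 → L2 miss [-]
2: W B7 → L3 miss [D]
3: W B2 → L2 hit [D]
4: R B5 → L1 hit [D]
5: W B3 → L3 miss wb→B7 [D]
6: W B4 → L0 miss [D]
7: W B4 → L0 hit [D]
8: R B3 → L3 hit [D]
9: W B6 → L2 miss wb→B2 [D]
10: W B0 → L0 miss wb→B4 [D]
11: R B1 → L1 miss wb→B5 [-]

DIRTY = [0, 3, 6]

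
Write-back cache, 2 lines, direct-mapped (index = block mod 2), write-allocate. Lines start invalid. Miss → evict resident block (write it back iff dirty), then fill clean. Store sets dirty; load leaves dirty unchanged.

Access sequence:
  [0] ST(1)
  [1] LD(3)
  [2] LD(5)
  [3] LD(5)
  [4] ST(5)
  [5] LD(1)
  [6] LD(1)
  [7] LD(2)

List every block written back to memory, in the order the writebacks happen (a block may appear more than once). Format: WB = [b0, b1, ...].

0: W B1 → L1 miss [D]
1: R B3 → L1 miss wb→B1 [-]
2: R B5 → L1 miss [-]
3: R B5 → L1 hit [-]
4: W B5 → L1 hit [D]
5: R B1 → L1 miss wb→B5 [-]
6: R B1 → L1 hit [-]
7: R B2 → L0 miss [-]

WB = [1, 5]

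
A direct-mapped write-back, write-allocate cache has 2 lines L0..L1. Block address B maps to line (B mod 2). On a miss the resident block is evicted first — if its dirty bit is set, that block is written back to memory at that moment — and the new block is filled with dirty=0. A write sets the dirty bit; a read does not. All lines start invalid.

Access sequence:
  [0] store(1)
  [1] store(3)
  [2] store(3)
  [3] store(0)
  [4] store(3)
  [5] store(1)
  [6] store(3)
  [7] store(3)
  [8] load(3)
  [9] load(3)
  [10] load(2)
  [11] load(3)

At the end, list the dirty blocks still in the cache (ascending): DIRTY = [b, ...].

DIRTY = [3]

0: W B1 -> L1 miss  d=D]
1: W B3 -> L1 miss wb->B1  d=D]
2: W B3 -> L1 hit  d=D]
3: W B0 -> L0 miss  d=D]
4: W B3 -> L1 hit  d=D]
5: W B1 -> L1 miss wb->B3  d=D]
6: W B3 -> L1 miss wb->B1  d=D]
7: W B3 -> L1 hit  d=D]
8: R B3 -> L1 hit  d=D]
9: R B3 -> L1 hit  d=D]
10: R B2 -> L0 miss wb->B0  d=-]
11: R B3 -> L1 hit  d=D]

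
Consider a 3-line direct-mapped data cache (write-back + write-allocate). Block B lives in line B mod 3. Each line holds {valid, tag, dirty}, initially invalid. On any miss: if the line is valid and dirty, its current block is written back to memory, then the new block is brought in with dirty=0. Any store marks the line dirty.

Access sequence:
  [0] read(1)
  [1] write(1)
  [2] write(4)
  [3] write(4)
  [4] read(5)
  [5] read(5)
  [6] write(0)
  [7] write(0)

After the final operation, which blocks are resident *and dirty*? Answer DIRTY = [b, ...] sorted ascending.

0: R B1 -> L1 miss  d=-]
1: W B1 -> L1 hit  d=D]
2: W B4 -> L1 miss wb->B1  d=D]
3: W B4 -> L1 hit  d=D]
4: R B5 -> L2 miss  d=-]
5: R B5 -> L2 hit  d=-]
6: W B0 -> L0 miss  d=D]
7: W B0 -> L0 hit  d=D]

DIRTY = [0, 4]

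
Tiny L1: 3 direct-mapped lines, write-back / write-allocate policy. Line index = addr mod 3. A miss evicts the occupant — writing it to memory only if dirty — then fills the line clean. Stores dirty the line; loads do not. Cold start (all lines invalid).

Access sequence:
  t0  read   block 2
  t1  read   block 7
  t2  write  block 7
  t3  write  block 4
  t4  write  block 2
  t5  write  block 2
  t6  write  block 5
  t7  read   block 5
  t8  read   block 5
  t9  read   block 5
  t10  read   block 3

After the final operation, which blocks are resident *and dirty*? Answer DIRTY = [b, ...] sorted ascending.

0: R B2 → L2 miss [-]
1: R B7 → L1 miss [-]
2: W B7 → L1 hit [D]
3: W B4 → L1 miss wb→B7 [D]
4: W B2 → L2 hit [D]
5: W B2 → L2 hit [D]
6: W B5 → L2 miss wb→B2 [D]
7: R B5 → L2 hit [D]
8: R B5 → L2 hit [D]
9: R B5 → L2 hit [D]
10: R B3 → L0 miss [-]

DIRTY = [4, 5]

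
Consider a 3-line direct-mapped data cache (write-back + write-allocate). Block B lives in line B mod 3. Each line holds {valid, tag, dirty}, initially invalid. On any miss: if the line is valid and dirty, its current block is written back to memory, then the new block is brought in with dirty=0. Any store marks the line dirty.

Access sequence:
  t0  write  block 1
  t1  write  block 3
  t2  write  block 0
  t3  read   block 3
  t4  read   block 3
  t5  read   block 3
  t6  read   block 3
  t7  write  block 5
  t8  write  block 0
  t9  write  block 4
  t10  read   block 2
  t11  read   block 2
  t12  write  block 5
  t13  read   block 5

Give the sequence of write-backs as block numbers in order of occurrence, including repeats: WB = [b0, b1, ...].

0: W B1 -> L1 miss  d=D]
1: W B3 -> L0 miss  d=D]
2: W B0 -> L0 miss wb->B3  d=D]
3: R B3 -> L0 miss wb->B0  d=-]
4: R B3 -> L0 hit  d=-]
5: R B3 -> L0 hit  d=-]
6: R B3 -> L0 hit  d=-]
7: W B5 -> L2 miss  d=D]
8: W B0 -> L0 miss  d=D]
9: W B4 -> L1 miss wb->B1  d=D]
10: R B2 -> L2 miss wb->B5  d=-]
11: R B2 -> L2 hit  d=-]
12: W B5 -> L2 miss  d=D]
13: R B5 -> L2 hit  d=D]

WB = [3, 0, 1, 5]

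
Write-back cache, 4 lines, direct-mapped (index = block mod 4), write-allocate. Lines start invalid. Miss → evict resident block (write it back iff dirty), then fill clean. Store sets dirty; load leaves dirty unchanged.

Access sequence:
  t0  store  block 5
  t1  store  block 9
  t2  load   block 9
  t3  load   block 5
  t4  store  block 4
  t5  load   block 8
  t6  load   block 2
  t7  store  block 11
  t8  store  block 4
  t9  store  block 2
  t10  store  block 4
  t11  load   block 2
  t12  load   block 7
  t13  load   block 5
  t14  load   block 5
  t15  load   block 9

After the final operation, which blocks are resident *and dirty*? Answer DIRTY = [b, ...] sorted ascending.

DIRTY = [2, 4]

0: W B5 → L1 miss [D]
1: W B9 → L1 miss wb→B5 [D]
2: R B9 → L1 hit [D]
3: R B5 → L1 miss wb→B9 [-]
4: W B4 → L0 miss [D]
5: R B8 → L0 miss wb→B4 [-]
6: R B2 → L2 miss [-]
7: W B11 → L3 miss [D]
8: W B4 → L0 miss [D]
9: W B2 → L2 hit [D]
10: W B4 → L0 hit [D]
11: R B2 → L2 hit [D]
12: R B7 → L3 miss wb→B11 [-]
13: R B5 → L1 hit [-]
14: R B5 → L1 hit [-]
15: R B9 → L1 miss [-]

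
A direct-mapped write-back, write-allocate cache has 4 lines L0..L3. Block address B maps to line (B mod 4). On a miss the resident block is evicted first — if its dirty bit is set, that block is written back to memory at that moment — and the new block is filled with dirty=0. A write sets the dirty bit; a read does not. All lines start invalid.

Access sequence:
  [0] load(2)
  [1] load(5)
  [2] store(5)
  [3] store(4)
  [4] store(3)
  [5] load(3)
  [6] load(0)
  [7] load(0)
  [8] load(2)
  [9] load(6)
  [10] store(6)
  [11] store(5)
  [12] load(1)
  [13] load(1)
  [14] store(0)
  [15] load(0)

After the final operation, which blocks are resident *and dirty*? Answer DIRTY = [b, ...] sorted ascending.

DIRTY = [0, 3, 6]

  0 | R B2 → L2 miss [-]
  1 | R B5 → L1 miss [-]
  2 | W B5 → L1 hit [D]
  3 | W B4 → L0 miss [D]
  4 | W B3 → L3 miss [D]
  5 | R B3 → L3 hit [D]
  6 | R B0 → L0 miss wb→B4 [-]
  7 | R B0 → L0 hit [-]
  8 | R B2 → L2 hit [-]
  9 | R B6 → L2 miss [-]
  10 | W B6 → L2 hit [D]
  11 | W B5 → L1 hit [D]
  12 | R B1 → L1 miss wb→B5 [-]
  13 | R B1 → L1 hit [-]
  14 | W B0 → L0 hit [D]
  15 | R B0 → L0 hit [D]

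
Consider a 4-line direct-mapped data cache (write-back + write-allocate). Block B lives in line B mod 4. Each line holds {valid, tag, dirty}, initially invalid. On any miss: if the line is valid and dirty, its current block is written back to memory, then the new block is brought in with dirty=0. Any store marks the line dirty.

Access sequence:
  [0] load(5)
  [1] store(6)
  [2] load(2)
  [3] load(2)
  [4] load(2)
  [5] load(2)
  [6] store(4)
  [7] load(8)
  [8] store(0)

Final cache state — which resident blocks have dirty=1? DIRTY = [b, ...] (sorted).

0: R B5 -> L1 miss  d=-]
1: W B6 -> L2 miss  d=D]
2: R B2 -> L2 miss wb->B6  d=-]
3: R B2 -> L2 hit  d=-]
4: R B2 -> L2 hit  d=-]
5: R B2 -> L2 hit  d=-]
6: W B4 -> L0 miss  d=D]
7: R B8 -> L0 miss wb->B4  d=-]
8: W B0 -> L0 miss  d=D]

DIRTY = [0]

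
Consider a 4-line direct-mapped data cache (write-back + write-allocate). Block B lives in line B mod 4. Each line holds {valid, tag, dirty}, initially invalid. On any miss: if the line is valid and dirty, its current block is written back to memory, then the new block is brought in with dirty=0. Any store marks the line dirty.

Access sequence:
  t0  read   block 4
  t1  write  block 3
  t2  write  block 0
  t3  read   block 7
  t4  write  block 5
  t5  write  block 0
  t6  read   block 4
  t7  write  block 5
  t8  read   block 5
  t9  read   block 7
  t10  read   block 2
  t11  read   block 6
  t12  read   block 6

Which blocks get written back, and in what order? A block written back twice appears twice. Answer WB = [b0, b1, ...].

WB = [3, 0]

0: R B4 → L0 miss [-]
1: W B3 → L3 miss [D]
2: W B0 → L0 miss [D]
3: R B7 → L3 miss wb→B3 [-]
4: W B5 → L1 miss [D]
5: W B0 → L0 hit [D]
6: R B4 → L0 miss wb→B0 [-]
7: W B5 → L1 hit [D]
8: R B5 → L1 hit [D]
9: R B7 → L3 hit [-]
10: R B2 → L2 miss [-]
11: R B6 → L2 miss [-]
12: R B6 → L2 hit [-]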